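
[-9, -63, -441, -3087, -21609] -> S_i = -9*7^i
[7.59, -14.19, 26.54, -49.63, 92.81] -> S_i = 7.59*(-1.87)^i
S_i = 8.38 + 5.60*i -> [8.38, 13.98, 19.58, 25.18, 30.78]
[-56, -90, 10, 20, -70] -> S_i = Random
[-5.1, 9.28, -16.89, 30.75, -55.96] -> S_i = -5.10*(-1.82)^i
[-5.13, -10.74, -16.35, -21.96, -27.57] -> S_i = -5.13 + -5.61*i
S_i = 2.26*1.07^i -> [2.26, 2.42, 2.59, 2.77, 2.96]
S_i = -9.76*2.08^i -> [-9.76, -20.3, -42.23, -87.83, -182.69]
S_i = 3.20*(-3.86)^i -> [3.2, -12.35, 47.68, -184.04, 710.39]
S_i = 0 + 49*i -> [0, 49, 98, 147, 196]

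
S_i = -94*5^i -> [-94, -470, -2350, -11750, -58750]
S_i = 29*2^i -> [29, 58, 116, 232, 464]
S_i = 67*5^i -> [67, 335, 1675, 8375, 41875]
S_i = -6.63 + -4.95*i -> [-6.63, -11.58, -16.53, -21.48, -26.43]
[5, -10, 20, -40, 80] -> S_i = 5*-2^i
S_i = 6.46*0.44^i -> [6.46, 2.84, 1.25, 0.55, 0.24]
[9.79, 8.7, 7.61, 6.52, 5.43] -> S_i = 9.79 + -1.09*i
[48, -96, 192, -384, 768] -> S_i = 48*-2^i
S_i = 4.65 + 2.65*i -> [4.65, 7.3, 9.95, 12.6, 15.25]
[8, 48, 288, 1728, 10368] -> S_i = 8*6^i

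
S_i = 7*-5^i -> [7, -35, 175, -875, 4375]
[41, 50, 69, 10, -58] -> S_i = Random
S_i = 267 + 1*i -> [267, 268, 269, 270, 271]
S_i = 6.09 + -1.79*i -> [6.09, 4.3, 2.51, 0.72, -1.07]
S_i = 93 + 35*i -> [93, 128, 163, 198, 233]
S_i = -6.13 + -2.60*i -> [-6.13, -8.73, -11.33, -13.93, -16.53]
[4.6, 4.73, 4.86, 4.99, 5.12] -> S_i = 4.60 + 0.13*i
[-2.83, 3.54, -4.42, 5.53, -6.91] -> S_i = -2.83*(-1.25)^i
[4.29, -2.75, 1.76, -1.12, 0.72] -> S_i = 4.29*(-0.64)^i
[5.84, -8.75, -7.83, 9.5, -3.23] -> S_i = Random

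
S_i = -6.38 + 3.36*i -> [-6.38, -3.02, 0.34, 3.7, 7.06]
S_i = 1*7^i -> [1, 7, 49, 343, 2401]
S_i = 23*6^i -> [23, 138, 828, 4968, 29808]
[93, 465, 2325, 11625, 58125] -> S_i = 93*5^i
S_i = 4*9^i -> [4, 36, 324, 2916, 26244]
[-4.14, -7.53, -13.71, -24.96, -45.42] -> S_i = -4.14*1.82^i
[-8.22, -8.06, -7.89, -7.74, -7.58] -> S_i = -8.22*0.98^i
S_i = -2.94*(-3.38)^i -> [-2.94, 9.94, -33.59, 113.53, -383.72]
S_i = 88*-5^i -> [88, -440, 2200, -11000, 55000]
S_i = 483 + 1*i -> [483, 484, 485, 486, 487]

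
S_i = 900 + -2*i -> [900, 898, 896, 894, 892]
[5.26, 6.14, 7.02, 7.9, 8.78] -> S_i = 5.26 + 0.88*i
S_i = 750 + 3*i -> [750, 753, 756, 759, 762]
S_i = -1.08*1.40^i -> [-1.08, -1.51, -2.12, -2.96, -4.15]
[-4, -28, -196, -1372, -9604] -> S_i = -4*7^i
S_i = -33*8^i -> [-33, -264, -2112, -16896, -135168]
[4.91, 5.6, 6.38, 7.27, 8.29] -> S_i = 4.91*1.14^i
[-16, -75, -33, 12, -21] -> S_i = Random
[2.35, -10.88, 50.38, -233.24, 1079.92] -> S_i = 2.35*(-4.63)^i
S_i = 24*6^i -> [24, 144, 864, 5184, 31104]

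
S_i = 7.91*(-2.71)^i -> [7.91, -21.44, 58.09, -157.43, 426.63]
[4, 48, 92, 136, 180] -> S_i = 4 + 44*i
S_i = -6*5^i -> [-6, -30, -150, -750, -3750]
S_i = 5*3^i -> [5, 15, 45, 135, 405]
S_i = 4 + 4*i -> [4, 8, 12, 16, 20]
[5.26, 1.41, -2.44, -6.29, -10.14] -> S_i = 5.26 + -3.85*i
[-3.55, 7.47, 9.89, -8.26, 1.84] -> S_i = Random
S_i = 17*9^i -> [17, 153, 1377, 12393, 111537]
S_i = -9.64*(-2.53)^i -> [-9.64, 24.39, -61.7, 156.11, -394.97]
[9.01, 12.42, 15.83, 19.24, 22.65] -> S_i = 9.01 + 3.41*i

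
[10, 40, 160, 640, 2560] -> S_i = 10*4^i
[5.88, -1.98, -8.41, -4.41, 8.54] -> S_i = Random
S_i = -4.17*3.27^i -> [-4.17, -13.64, -44.59, -145.81, -476.79]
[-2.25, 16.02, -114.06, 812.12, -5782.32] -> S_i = -2.25*(-7.12)^i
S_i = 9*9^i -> [9, 81, 729, 6561, 59049]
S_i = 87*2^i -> [87, 174, 348, 696, 1392]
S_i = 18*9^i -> [18, 162, 1458, 13122, 118098]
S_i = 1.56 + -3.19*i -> [1.56, -1.63, -4.82, -8.01, -11.2]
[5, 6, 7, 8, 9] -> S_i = 5 + 1*i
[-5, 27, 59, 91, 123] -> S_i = -5 + 32*i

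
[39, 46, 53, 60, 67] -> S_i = 39 + 7*i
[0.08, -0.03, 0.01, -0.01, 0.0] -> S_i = 0.08*(-0.41)^i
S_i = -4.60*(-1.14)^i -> [-4.6, 5.24, -5.98, 6.82, -7.77]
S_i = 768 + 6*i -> [768, 774, 780, 786, 792]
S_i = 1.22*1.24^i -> [1.22, 1.51, 1.88, 2.33, 2.88]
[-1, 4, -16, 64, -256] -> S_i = -1*-4^i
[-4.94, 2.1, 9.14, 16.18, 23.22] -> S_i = -4.94 + 7.04*i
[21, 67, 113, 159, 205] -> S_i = 21 + 46*i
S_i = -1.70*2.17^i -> [-1.7, -3.69, -8.01, -17.37, -37.7]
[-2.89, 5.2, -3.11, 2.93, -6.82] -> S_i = Random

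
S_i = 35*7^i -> [35, 245, 1715, 12005, 84035]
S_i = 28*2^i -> [28, 56, 112, 224, 448]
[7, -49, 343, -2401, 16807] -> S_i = 7*-7^i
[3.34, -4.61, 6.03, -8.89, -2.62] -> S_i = Random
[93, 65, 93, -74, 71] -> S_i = Random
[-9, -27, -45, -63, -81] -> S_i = -9 + -18*i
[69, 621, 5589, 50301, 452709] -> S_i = 69*9^i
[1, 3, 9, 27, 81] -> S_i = 1*3^i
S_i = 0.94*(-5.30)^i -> [0.94, -4.98, 26.4, -139.94, 741.71]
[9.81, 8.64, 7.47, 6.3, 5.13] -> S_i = 9.81 + -1.17*i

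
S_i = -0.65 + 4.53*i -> [-0.65, 3.88, 8.41, 12.94, 17.47]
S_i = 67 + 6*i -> [67, 73, 79, 85, 91]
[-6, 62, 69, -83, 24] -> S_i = Random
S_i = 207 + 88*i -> [207, 295, 383, 471, 559]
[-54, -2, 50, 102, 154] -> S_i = -54 + 52*i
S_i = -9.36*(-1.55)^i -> [-9.36, 14.51, -22.49, 34.86, -54.03]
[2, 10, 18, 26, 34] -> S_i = 2 + 8*i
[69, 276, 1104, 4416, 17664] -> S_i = 69*4^i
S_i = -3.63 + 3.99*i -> [-3.63, 0.36, 4.35, 8.34, 12.33]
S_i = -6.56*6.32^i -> [-6.56, -41.46, -262.02, -1655.98, -10465.79]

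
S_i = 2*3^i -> [2, 6, 18, 54, 162]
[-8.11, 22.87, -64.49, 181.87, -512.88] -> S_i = -8.11*(-2.82)^i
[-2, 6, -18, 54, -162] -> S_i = -2*-3^i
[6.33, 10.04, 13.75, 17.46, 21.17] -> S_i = 6.33 + 3.71*i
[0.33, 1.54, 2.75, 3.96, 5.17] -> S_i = 0.33 + 1.21*i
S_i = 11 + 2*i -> [11, 13, 15, 17, 19]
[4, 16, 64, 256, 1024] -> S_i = 4*4^i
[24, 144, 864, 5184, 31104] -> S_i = 24*6^i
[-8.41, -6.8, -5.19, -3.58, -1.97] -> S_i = -8.41 + 1.61*i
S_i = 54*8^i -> [54, 432, 3456, 27648, 221184]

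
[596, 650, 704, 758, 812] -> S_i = 596 + 54*i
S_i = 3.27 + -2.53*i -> [3.27, 0.74, -1.79, -4.32, -6.85]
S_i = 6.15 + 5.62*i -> [6.15, 11.77, 17.39, 23.01, 28.63]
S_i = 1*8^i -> [1, 8, 64, 512, 4096]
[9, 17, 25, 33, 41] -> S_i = 9 + 8*i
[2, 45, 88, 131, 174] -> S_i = 2 + 43*i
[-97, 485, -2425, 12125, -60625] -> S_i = -97*-5^i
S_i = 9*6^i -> [9, 54, 324, 1944, 11664]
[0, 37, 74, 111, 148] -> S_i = 0 + 37*i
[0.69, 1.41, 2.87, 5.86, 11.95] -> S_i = 0.69*2.04^i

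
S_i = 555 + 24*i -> [555, 579, 603, 627, 651]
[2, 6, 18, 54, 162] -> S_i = 2*3^i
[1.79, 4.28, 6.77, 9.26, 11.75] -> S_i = 1.79 + 2.49*i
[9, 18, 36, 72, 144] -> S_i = 9*2^i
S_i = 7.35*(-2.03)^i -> [7.35, -14.92, 30.29, -61.49, 124.82]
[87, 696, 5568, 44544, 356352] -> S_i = 87*8^i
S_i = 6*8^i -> [6, 48, 384, 3072, 24576]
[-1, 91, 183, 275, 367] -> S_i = -1 + 92*i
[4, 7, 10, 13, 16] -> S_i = 4 + 3*i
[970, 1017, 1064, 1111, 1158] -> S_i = 970 + 47*i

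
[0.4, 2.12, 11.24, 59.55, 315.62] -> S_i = 0.40*5.30^i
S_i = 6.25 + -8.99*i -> [6.25, -2.74, -11.73, -20.72, -29.71]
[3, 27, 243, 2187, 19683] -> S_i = 3*9^i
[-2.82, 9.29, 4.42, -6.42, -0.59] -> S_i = Random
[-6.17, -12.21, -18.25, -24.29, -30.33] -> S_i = -6.17 + -6.04*i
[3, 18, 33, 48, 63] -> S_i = 3 + 15*i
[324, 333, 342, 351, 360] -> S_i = 324 + 9*i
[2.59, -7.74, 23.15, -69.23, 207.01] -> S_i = 2.59*(-2.99)^i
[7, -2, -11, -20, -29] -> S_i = 7 + -9*i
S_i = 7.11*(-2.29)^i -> [7.11, -16.28, 37.29, -85.38, 195.53]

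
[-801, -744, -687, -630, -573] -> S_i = -801 + 57*i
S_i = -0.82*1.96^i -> [-0.82, -1.61, -3.15, -6.17, -12.1]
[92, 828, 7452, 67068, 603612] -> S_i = 92*9^i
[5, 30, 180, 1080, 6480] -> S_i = 5*6^i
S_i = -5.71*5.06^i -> [-5.71, -28.89, -146.2, -739.75, -3743.16]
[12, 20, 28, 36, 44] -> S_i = 12 + 8*i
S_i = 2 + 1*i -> [2, 3, 4, 5, 6]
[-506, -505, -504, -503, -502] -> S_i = -506 + 1*i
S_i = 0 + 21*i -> [0, 21, 42, 63, 84]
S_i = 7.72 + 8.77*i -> [7.72, 16.49, 25.26, 34.03, 42.8]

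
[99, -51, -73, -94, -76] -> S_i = Random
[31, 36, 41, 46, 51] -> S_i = 31 + 5*i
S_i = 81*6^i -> [81, 486, 2916, 17496, 104976]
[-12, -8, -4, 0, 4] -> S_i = -12 + 4*i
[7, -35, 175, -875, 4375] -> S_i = 7*-5^i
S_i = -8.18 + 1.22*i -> [-8.18, -6.96, -5.74, -4.52, -3.3]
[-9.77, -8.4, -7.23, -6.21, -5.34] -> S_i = -9.77*0.86^i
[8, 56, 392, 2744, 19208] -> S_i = 8*7^i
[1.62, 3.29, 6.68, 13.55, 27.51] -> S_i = 1.62*2.03^i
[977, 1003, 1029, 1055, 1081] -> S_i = 977 + 26*i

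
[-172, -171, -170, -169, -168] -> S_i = -172 + 1*i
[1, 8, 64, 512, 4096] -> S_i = 1*8^i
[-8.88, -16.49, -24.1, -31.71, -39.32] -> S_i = -8.88 + -7.61*i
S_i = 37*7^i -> [37, 259, 1813, 12691, 88837]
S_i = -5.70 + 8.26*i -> [-5.7, 2.56, 10.82, 19.08, 27.34]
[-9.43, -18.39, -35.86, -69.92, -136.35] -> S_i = -9.43*1.95^i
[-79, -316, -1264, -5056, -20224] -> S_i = -79*4^i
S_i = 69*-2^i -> [69, -138, 276, -552, 1104]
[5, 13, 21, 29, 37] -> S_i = 5 + 8*i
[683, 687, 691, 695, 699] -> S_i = 683 + 4*i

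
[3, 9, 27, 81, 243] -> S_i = 3*3^i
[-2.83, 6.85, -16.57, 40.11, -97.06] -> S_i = -2.83*(-2.42)^i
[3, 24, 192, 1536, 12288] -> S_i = 3*8^i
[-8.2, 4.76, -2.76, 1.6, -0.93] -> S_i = -8.20*(-0.58)^i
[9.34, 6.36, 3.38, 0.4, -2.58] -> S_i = 9.34 + -2.98*i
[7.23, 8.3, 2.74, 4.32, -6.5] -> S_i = Random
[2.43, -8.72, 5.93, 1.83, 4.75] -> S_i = Random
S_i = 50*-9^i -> [50, -450, 4050, -36450, 328050]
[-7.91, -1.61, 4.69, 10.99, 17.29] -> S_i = -7.91 + 6.30*i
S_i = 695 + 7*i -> [695, 702, 709, 716, 723]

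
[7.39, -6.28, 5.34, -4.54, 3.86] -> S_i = 7.39*(-0.85)^i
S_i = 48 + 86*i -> [48, 134, 220, 306, 392]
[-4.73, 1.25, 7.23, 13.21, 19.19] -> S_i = -4.73 + 5.98*i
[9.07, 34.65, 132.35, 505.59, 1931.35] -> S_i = 9.07*3.82^i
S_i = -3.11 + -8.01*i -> [-3.11, -11.12, -19.13, -27.14, -35.15]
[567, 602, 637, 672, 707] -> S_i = 567 + 35*i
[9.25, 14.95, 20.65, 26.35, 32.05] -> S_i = 9.25 + 5.70*i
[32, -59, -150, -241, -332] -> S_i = 32 + -91*i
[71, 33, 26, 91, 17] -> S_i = Random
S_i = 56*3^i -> [56, 168, 504, 1512, 4536]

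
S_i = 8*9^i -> [8, 72, 648, 5832, 52488]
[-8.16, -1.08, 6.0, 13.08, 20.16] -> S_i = -8.16 + 7.08*i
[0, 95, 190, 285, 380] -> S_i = 0 + 95*i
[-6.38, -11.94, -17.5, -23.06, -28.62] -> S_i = -6.38 + -5.56*i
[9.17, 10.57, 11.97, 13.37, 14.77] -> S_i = 9.17 + 1.40*i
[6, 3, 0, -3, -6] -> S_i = 6 + -3*i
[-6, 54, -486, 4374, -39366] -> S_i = -6*-9^i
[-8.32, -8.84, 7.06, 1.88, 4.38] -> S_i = Random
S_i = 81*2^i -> [81, 162, 324, 648, 1296]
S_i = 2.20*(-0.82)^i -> [2.2, -1.8, 1.48, -1.21, 0.99]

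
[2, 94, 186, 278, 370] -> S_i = 2 + 92*i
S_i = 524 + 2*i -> [524, 526, 528, 530, 532]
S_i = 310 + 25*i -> [310, 335, 360, 385, 410]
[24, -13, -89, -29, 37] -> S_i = Random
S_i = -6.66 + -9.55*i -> [-6.66, -16.21, -25.76, -35.31, -44.86]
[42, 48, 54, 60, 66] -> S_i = 42 + 6*i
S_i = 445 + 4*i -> [445, 449, 453, 457, 461]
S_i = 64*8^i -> [64, 512, 4096, 32768, 262144]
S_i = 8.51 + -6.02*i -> [8.51, 2.49, -3.53, -9.55, -15.57]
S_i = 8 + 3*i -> [8, 11, 14, 17, 20]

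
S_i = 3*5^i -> [3, 15, 75, 375, 1875]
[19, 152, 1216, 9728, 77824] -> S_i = 19*8^i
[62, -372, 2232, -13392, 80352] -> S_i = 62*-6^i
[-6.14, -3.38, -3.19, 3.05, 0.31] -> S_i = Random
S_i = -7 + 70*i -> [-7, 63, 133, 203, 273]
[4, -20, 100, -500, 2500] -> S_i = 4*-5^i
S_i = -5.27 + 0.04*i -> [-5.27, -5.23, -5.19, -5.15, -5.11]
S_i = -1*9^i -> [-1, -9, -81, -729, -6561]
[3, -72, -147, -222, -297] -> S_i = 3 + -75*i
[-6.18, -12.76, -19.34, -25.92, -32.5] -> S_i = -6.18 + -6.58*i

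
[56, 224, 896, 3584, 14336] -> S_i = 56*4^i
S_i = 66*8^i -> [66, 528, 4224, 33792, 270336]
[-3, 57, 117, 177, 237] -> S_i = -3 + 60*i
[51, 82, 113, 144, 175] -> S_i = 51 + 31*i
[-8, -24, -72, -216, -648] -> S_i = -8*3^i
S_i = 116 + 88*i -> [116, 204, 292, 380, 468]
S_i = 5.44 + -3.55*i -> [5.44, 1.89, -1.66, -5.21, -8.76]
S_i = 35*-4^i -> [35, -140, 560, -2240, 8960]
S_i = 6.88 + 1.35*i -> [6.88, 8.23, 9.58, 10.93, 12.28]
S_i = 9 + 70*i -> [9, 79, 149, 219, 289]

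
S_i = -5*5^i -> [-5, -25, -125, -625, -3125]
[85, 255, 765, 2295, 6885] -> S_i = 85*3^i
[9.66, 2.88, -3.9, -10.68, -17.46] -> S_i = 9.66 + -6.78*i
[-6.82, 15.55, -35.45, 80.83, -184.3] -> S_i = -6.82*(-2.28)^i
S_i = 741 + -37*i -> [741, 704, 667, 630, 593]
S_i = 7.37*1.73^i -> [7.37, 12.75, 22.06, 38.16, 66.02]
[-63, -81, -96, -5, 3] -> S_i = Random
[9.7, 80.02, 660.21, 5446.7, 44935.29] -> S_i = 9.70*8.25^i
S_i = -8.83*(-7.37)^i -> [-8.83, 65.08, -479.62, 3534.79, -26051.38]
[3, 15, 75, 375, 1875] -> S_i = 3*5^i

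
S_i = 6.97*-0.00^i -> [6.97, -0.0, 0.0, -0.0, 0.0]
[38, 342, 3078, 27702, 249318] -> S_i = 38*9^i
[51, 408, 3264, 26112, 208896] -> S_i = 51*8^i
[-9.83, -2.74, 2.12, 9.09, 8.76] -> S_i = Random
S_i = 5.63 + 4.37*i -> [5.63, 10.0, 14.37, 18.74, 23.11]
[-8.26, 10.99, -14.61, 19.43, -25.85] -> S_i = -8.26*(-1.33)^i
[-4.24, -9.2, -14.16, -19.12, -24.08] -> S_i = -4.24 + -4.96*i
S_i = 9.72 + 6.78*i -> [9.72, 16.5, 23.28, 30.06, 36.84]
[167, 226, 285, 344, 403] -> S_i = 167 + 59*i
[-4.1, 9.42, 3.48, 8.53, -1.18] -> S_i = Random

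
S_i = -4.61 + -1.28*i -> [-4.61, -5.89, -7.17, -8.45, -9.73]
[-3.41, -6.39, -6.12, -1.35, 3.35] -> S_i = Random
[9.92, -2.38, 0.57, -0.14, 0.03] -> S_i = 9.92*(-0.24)^i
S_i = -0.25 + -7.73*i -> [-0.25, -7.98, -15.71, -23.44, -31.17]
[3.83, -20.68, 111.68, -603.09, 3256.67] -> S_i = 3.83*(-5.40)^i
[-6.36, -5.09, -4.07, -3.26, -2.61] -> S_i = -6.36*0.80^i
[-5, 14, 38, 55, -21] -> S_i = Random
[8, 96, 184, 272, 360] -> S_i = 8 + 88*i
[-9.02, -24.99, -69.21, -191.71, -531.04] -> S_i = -9.02*2.77^i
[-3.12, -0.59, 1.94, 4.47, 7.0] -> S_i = -3.12 + 2.53*i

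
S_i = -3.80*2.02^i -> [-3.8, -7.68, -15.51, -31.32, -63.27]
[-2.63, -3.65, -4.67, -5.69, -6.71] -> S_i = -2.63 + -1.02*i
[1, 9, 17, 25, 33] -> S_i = 1 + 8*i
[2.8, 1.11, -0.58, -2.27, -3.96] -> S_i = 2.80 + -1.69*i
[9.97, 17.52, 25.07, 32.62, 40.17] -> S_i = 9.97 + 7.55*i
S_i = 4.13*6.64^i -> [4.13, 27.42, 182.09, 1209.08, 8028.28]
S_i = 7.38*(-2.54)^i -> [7.38, -18.75, 47.61, -120.94, 307.18]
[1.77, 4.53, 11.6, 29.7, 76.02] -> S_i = 1.77*2.56^i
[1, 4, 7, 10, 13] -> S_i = 1 + 3*i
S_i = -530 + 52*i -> [-530, -478, -426, -374, -322]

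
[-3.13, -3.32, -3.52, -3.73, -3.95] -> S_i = -3.13*1.06^i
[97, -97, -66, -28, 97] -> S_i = Random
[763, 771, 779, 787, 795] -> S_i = 763 + 8*i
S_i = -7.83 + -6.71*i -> [-7.83, -14.54, -21.25, -27.96, -34.67]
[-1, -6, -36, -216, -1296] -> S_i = -1*6^i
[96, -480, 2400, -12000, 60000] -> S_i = 96*-5^i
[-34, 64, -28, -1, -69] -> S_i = Random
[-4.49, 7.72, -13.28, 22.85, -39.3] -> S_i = -4.49*(-1.72)^i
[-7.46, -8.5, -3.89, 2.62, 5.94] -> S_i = Random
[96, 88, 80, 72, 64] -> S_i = 96 + -8*i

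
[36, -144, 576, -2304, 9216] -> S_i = 36*-4^i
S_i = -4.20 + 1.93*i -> [-4.2, -2.27, -0.34, 1.59, 3.52]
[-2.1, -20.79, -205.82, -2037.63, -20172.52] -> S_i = -2.10*9.90^i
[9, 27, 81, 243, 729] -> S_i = 9*3^i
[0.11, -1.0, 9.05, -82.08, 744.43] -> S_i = 0.11*(-9.07)^i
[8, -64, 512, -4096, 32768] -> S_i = 8*-8^i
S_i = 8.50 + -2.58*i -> [8.5, 5.92, 3.34, 0.76, -1.82]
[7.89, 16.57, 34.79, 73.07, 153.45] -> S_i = 7.89*2.10^i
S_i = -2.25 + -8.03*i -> [-2.25, -10.28, -18.31, -26.34, -34.37]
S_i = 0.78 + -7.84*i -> [0.78, -7.06, -14.9, -22.74, -30.58]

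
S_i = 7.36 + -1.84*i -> [7.36, 5.52, 3.68, 1.84, 0.0]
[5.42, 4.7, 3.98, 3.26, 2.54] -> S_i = 5.42 + -0.72*i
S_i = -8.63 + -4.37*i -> [-8.63, -13.0, -17.37, -21.74, -26.11]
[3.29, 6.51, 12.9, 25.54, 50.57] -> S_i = 3.29*1.98^i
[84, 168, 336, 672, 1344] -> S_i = 84*2^i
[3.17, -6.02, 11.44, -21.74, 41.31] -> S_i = 3.17*(-1.90)^i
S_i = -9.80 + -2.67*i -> [-9.8, -12.47, -15.14, -17.81, -20.48]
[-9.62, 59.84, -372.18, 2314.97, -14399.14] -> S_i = -9.62*(-6.22)^i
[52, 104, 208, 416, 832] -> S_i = 52*2^i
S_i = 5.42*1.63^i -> [5.42, 8.83, 14.4, 23.47, 38.26]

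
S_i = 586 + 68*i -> [586, 654, 722, 790, 858]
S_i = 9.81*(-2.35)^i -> [9.81, -23.05, 54.18, -127.31, 299.19]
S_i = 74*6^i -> [74, 444, 2664, 15984, 95904]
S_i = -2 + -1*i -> [-2, -3, -4, -5, -6]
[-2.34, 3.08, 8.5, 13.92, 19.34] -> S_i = -2.34 + 5.42*i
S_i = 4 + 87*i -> [4, 91, 178, 265, 352]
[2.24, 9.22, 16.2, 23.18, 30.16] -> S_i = 2.24 + 6.98*i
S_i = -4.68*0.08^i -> [-4.68, -0.37, -0.03, -0.0, -0.0]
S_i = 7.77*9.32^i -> [7.77, 72.42, 674.92, 6290.26, 58625.24]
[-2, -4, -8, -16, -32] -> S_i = -2*2^i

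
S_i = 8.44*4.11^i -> [8.44, 34.69, 142.57, 585.96, 2408.3]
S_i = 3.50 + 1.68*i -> [3.5, 5.18, 6.86, 8.54, 10.22]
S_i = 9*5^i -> [9, 45, 225, 1125, 5625]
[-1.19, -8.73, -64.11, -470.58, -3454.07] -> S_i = -1.19*7.34^i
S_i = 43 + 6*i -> [43, 49, 55, 61, 67]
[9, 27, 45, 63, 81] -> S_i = 9 + 18*i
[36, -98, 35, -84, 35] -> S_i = Random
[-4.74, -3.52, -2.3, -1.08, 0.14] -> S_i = -4.74 + 1.22*i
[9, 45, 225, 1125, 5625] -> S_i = 9*5^i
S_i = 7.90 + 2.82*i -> [7.9, 10.72, 13.54, 16.36, 19.18]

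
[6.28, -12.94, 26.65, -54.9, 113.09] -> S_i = 6.28*(-2.06)^i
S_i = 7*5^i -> [7, 35, 175, 875, 4375]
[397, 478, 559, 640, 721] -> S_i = 397 + 81*i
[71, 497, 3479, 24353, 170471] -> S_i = 71*7^i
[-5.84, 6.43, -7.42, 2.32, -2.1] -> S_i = Random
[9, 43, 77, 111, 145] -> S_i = 9 + 34*i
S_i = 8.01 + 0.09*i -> [8.01, 8.1, 8.19, 8.28, 8.37]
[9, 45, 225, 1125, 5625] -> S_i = 9*5^i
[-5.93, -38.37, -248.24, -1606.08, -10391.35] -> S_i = -5.93*6.47^i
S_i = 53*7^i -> [53, 371, 2597, 18179, 127253]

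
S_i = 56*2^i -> [56, 112, 224, 448, 896]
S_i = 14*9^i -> [14, 126, 1134, 10206, 91854]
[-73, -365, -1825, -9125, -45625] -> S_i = -73*5^i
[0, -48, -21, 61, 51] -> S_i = Random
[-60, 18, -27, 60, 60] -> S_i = Random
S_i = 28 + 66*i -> [28, 94, 160, 226, 292]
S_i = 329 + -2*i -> [329, 327, 325, 323, 321]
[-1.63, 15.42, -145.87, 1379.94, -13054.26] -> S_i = -1.63*(-9.46)^i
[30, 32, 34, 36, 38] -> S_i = 30 + 2*i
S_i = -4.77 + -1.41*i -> [-4.77, -6.18, -7.59, -9.0, -10.41]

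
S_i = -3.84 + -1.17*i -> [-3.84, -5.01, -6.18, -7.35, -8.52]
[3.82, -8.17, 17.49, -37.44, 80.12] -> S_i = 3.82*(-2.14)^i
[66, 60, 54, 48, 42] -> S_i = 66 + -6*i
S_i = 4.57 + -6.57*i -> [4.57, -2.0, -8.57, -15.14, -21.71]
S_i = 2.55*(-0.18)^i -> [2.55, -0.46, 0.08, -0.01, 0.0]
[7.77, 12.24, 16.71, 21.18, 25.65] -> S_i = 7.77 + 4.47*i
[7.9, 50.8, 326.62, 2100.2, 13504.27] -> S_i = 7.90*6.43^i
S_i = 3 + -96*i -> [3, -93, -189, -285, -381]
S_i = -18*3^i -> [-18, -54, -162, -486, -1458]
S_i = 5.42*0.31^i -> [5.42, 1.68, 0.52, 0.16, 0.05]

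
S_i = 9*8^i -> [9, 72, 576, 4608, 36864]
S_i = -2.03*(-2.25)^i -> [-2.03, 4.57, -10.28, 23.12, -52.03]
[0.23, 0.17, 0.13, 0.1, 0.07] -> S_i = 0.23*0.75^i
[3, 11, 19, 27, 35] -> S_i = 3 + 8*i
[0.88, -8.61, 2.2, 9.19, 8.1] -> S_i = Random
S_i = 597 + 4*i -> [597, 601, 605, 609, 613]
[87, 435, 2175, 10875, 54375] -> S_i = 87*5^i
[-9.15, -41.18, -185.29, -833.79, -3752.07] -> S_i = -9.15*4.50^i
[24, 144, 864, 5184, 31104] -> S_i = 24*6^i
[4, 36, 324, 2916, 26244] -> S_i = 4*9^i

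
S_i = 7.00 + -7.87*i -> [7.0, -0.87, -8.74, -16.61, -24.48]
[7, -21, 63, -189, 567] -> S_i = 7*-3^i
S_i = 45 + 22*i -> [45, 67, 89, 111, 133]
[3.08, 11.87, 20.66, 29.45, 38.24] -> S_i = 3.08 + 8.79*i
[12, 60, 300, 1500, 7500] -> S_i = 12*5^i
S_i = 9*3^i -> [9, 27, 81, 243, 729]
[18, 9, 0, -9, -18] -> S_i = 18 + -9*i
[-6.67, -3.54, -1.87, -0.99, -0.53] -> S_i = -6.67*0.53^i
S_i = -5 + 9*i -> [-5, 4, 13, 22, 31]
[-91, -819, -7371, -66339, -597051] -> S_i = -91*9^i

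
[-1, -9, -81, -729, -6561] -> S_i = -1*9^i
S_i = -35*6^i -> [-35, -210, -1260, -7560, -45360]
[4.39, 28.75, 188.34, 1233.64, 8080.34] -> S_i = 4.39*6.55^i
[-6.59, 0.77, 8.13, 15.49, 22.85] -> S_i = -6.59 + 7.36*i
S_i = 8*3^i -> [8, 24, 72, 216, 648]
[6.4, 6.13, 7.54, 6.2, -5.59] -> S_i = Random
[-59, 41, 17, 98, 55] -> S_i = Random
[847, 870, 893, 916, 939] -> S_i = 847 + 23*i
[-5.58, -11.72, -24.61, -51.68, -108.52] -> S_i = -5.58*2.10^i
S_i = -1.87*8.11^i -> [-1.87, -15.17, -122.99, -997.48, -8089.56]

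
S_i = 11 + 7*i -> [11, 18, 25, 32, 39]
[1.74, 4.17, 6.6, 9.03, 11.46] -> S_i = 1.74 + 2.43*i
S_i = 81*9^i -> [81, 729, 6561, 59049, 531441]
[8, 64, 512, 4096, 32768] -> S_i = 8*8^i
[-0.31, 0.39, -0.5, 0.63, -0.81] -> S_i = -0.31*(-1.27)^i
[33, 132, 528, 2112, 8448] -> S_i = 33*4^i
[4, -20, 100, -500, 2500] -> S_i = 4*-5^i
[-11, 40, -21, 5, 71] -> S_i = Random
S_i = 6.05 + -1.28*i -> [6.05, 4.77, 3.49, 2.21, 0.93]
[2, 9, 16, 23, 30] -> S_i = 2 + 7*i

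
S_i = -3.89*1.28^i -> [-3.89, -4.98, -6.37, -8.16, -10.44]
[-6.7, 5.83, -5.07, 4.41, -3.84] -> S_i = -6.70*(-0.87)^i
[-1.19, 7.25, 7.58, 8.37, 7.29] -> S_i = Random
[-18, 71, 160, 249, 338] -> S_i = -18 + 89*i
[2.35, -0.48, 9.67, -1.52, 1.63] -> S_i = Random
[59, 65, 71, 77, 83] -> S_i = 59 + 6*i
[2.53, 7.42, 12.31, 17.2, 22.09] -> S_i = 2.53 + 4.89*i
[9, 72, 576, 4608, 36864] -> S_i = 9*8^i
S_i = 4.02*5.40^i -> [4.02, 21.71, 117.22, 633.01, 3418.23]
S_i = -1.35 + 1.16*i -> [-1.35, -0.19, 0.97, 2.13, 3.29]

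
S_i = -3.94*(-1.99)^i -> [-3.94, 7.84, -15.6, 31.05, -61.79]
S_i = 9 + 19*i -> [9, 28, 47, 66, 85]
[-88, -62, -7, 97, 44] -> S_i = Random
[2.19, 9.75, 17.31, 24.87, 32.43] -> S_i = 2.19 + 7.56*i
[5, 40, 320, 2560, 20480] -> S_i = 5*8^i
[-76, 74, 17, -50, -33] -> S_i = Random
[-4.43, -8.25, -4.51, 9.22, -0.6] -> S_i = Random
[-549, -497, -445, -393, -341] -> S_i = -549 + 52*i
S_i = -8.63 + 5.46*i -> [-8.63, -3.17, 2.29, 7.75, 13.21]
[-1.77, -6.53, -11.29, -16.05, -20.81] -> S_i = -1.77 + -4.76*i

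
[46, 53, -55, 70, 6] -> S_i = Random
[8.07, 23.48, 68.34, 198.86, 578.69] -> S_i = 8.07*2.91^i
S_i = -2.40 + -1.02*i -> [-2.4, -3.42, -4.44, -5.46, -6.48]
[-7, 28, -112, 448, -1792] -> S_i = -7*-4^i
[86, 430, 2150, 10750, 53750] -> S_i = 86*5^i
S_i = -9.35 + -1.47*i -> [-9.35, -10.82, -12.29, -13.76, -15.23]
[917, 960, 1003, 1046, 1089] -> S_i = 917 + 43*i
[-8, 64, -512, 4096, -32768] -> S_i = -8*-8^i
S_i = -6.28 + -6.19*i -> [-6.28, -12.47, -18.66, -24.85, -31.04]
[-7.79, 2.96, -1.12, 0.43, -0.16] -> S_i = -7.79*(-0.38)^i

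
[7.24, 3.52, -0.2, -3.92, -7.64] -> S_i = 7.24 + -3.72*i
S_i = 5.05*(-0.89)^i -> [5.05, -4.49, 4.0, -3.56, 3.17]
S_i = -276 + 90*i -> [-276, -186, -96, -6, 84]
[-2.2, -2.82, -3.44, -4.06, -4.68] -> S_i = -2.20 + -0.62*i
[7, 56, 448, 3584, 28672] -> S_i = 7*8^i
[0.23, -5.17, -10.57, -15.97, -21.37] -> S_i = 0.23 + -5.40*i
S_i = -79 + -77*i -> [-79, -156, -233, -310, -387]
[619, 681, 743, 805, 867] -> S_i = 619 + 62*i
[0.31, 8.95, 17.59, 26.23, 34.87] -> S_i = 0.31 + 8.64*i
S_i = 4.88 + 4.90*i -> [4.88, 9.78, 14.68, 19.58, 24.48]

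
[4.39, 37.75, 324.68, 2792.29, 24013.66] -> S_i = 4.39*8.60^i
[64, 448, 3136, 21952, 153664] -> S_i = 64*7^i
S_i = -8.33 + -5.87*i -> [-8.33, -14.2, -20.07, -25.94, -31.81]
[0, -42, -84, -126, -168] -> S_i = 0 + -42*i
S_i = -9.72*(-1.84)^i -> [-9.72, 17.88, -32.91, 60.55, -111.41]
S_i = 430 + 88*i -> [430, 518, 606, 694, 782]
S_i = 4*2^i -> [4, 8, 16, 32, 64]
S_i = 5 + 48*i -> [5, 53, 101, 149, 197]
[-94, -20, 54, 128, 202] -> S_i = -94 + 74*i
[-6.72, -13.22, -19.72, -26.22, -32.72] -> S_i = -6.72 + -6.50*i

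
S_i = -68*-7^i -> [-68, 476, -3332, 23324, -163268]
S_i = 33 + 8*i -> [33, 41, 49, 57, 65]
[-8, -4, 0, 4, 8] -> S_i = -8 + 4*i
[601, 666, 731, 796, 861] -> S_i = 601 + 65*i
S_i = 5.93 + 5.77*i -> [5.93, 11.7, 17.47, 23.24, 29.01]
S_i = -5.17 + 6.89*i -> [-5.17, 1.72, 8.61, 15.5, 22.39]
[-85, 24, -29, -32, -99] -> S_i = Random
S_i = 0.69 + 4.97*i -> [0.69, 5.66, 10.63, 15.6, 20.57]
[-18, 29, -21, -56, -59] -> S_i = Random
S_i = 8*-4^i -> [8, -32, 128, -512, 2048]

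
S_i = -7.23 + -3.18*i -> [-7.23, -10.41, -13.59, -16.77, -19.95]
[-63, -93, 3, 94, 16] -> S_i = Random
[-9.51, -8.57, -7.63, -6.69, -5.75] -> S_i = -9.51 + 0.94*i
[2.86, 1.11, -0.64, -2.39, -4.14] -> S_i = 2.86 + -1.75*i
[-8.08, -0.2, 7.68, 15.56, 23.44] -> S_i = -8.08 + 7.88*i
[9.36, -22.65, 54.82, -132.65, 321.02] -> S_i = 9.36*(-2.42)^i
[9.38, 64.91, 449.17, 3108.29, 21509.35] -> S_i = 9.38*6.92^i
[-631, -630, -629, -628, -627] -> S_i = -631 + 1*i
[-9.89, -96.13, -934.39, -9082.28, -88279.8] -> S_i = -9.89*9.72^i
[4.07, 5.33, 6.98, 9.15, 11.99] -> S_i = 4.07*1.31^i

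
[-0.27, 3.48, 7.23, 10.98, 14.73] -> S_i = -0.27 + 3.75*i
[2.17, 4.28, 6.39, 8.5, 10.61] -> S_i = 2.17 + 2.11*i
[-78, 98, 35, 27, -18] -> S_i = Random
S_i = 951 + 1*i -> [951, 952, 953, 954, 955]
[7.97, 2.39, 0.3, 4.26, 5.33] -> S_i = Random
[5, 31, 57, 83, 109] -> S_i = 5 + 26*i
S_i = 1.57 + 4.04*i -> [1.57, 5.61, 9.65, 13.69, 17.73]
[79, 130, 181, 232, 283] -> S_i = 79 + 51*i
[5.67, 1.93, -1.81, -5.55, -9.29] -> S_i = 5.67 + -3.74*i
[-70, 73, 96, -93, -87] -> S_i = Random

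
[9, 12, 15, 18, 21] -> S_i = 9 + 3*i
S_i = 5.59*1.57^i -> [5.59, 8.78, 13.78, 21.63, 33.96]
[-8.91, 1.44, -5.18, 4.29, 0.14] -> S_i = Random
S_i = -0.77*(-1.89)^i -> [-0.77, 1.46, -2.75, 5.2, -9.83]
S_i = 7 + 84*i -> [7, 91, 175, 259, 343]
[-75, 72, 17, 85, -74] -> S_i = Random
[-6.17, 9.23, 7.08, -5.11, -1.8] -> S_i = Random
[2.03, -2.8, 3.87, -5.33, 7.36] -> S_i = 2.03*(-1.38)^i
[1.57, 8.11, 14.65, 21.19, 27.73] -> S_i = 1.57 + 6.54*i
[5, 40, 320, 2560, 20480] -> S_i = 5*8^i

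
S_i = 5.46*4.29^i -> [5.46, 23.42, 100.49, 431.09, 1849.36]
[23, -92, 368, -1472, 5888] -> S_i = 23*-4^i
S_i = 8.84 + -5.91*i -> [8.84, 2.93, -2.98, -8.89, -14.8]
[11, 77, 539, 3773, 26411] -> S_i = 11*7^i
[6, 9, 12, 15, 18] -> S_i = 6 + 3*i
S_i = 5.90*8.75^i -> [5.9, 51.62, 451.72, 3952.54, 34584.72]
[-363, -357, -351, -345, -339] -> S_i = -363 + 6*i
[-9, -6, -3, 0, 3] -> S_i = -9 + 3*i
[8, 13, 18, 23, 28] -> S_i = 8 + 5*i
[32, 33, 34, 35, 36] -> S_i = 32 + 1*i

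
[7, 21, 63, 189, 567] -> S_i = 7*3^i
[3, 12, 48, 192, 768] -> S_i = 3*4^i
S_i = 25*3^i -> [25, 75, 225, 675, 2025]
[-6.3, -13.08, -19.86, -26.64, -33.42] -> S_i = -6.30 + -6.78*i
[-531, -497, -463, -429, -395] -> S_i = -531 + 34*i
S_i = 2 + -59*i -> [2, -57, -116, -175, -234]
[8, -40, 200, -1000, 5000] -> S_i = 8*-5^i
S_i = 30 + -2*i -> [30, 28, 26, 24, 22]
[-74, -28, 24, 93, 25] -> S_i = Random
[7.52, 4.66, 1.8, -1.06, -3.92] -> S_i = 7.52 + -2.86*i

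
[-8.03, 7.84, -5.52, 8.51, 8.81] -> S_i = Random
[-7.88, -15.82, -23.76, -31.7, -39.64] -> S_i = -7.88 + -7.94*i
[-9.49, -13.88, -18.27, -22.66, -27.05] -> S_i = -9.49 + -4.39*i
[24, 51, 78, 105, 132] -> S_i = 24 + 27*i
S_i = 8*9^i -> [8, 72, 648, 5832, 52488]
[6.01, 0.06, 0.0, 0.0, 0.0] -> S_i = 6.01*0.01^i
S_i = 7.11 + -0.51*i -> [7.11, 6.6, 6.09, 5.58, 5.07]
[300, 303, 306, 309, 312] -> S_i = 300 + 3*i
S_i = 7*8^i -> [7, 56, 448, 3584, 28672]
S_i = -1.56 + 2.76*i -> [-1.56, 1.2, 3.96, 6.72, 9.48]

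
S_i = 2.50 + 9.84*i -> [2.5, 12.34, 22.18, 32.02, 41.86]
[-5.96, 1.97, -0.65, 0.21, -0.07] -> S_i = -5.96*(-0.33)^i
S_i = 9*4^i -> [9, 36, 144, 576, 2304]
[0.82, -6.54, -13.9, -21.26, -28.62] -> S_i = 0.82 + -7.36*i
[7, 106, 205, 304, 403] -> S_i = 7 + 99*i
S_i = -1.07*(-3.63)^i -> [-1.07, 3.88, -14.1, 51.18, -185.78]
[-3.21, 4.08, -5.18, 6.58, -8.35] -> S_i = -3.21*(-1.27)^i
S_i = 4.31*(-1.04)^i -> [4.31, -4.48, 4.66, -4.85, 5.04]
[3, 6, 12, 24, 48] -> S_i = 3*2^i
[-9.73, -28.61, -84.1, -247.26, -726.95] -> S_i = -9.73*2.94^i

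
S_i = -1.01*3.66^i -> [-1.01, -3.7, -13.53, -49.52, -181.24]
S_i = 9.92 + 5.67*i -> [9.92, 15.59, 21.26, 26.93, 32.6]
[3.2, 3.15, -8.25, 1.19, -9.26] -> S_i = Random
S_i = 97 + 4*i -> [97, 101, 105, 109, 113]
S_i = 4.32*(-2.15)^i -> [4.32, -9.29, 19.97, -42.93, 92.31]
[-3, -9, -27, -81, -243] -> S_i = -3*3^i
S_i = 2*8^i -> [2, 16, 128, 1024, 8192]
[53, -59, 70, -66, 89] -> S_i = Random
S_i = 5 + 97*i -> [5, 102, 199, 296, 393]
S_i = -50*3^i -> [-50, -150, -450, -1350, -4050]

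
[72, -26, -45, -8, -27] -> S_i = Random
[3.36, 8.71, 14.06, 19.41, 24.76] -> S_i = 3.36 + 5.35*i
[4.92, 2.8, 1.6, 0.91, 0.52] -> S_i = 4.92*0.57^i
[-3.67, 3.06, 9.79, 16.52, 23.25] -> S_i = -3.67 + 6.73*i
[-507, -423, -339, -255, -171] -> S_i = -507 + 84*i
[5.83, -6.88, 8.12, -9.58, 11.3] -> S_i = 5.83*(-1.18)^i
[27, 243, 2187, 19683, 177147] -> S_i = 27*9^i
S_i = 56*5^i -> [56, 280, 1400, 7000, 35000]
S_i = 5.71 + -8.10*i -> [5.71, -2.39, -10.49, -18.59, -26.69]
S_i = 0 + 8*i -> [0, 8, 16, 24, 32]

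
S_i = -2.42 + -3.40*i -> [-2.42, -5.82, -9.22, -12.62, -16.02]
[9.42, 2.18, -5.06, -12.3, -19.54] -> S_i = 9.42 + -7.24*i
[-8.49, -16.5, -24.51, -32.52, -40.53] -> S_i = -8.49 + -8.01*i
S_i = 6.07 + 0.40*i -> [6.07, 6.47, 6.87, 7.27, 7.67]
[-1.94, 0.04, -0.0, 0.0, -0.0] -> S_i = -1.94*(-0.02)^i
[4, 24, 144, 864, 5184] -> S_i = 4*6^i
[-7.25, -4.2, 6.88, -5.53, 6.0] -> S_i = Random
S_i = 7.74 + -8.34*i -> [7.74, -0.6, -8.94, -17.28, -25.62]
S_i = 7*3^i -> [7, 21, 63, 189, 567]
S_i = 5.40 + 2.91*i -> [5.4, 8.31, 11.22, 14.13, 17.04]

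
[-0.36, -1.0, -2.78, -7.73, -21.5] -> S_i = -0.36*2.78^i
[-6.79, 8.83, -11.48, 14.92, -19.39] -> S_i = -6.79*(-1.30)^i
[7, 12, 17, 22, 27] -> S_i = 7 + 5*i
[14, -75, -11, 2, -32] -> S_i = Random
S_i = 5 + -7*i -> [5, -2, -9, -16, -23]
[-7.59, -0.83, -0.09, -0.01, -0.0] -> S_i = -7.59*0.11^i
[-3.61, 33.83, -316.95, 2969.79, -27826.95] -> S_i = -3.61*(-9.37)^i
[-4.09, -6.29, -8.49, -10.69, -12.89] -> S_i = -4.09 + -2.20*i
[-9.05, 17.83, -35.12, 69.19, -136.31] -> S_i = -9.05*(-1.97)^i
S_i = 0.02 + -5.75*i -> [0.02, -5.73, -11.48, -17.23, -22.98]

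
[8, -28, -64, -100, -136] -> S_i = 8 + -36*i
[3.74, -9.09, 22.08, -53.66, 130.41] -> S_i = 3.74*(-2.43)^i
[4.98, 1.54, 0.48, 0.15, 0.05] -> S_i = 4.98*0.31^i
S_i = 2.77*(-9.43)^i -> [2.77, -26.12, 246.32, -2322.82, 21904.16]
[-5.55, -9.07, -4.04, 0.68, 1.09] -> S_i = Random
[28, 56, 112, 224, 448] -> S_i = 28*2^i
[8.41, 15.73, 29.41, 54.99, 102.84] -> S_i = 8.41*1.87^i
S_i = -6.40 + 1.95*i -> [-6.4, -4.45, -2.5, -0.55, 1.4]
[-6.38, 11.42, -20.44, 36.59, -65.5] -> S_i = -6.38*(-1.79)^i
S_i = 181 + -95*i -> [181, 86, -9, -104, -199]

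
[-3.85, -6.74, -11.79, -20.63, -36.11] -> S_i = -3.85*1.75^i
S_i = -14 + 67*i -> [-14, 53, 120, 187, 254]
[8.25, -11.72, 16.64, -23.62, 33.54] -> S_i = 8.25*(-1.42)^i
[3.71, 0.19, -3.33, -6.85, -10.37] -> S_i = 3.71 + -3.52*i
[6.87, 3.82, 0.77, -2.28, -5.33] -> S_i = 6.87 + -3.05*i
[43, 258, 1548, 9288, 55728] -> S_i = 43*6^i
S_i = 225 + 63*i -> [225, 288, 351, 414, 477]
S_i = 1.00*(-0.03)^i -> [1.0, -0.03, 0.0, -0.0, 0.0]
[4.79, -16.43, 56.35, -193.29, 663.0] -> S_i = 4.79*(-3.43)^i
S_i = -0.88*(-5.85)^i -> [-0.88, 5.15, -30.12, 176.18, -1030.64]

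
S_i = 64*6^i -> [64, 384, 2304, 13824, 82944]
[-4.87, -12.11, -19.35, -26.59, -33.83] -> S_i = -4.87 + -7.24*i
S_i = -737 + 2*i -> [-737, -735, -733, -731, -729]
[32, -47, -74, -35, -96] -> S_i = Random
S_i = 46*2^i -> [46, 92, 184, 368, 736]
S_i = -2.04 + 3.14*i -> [-2.04, 1.1, 4.24, 7.38, 10.52]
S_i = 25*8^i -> [25, 200, 1600, 12800, 102400]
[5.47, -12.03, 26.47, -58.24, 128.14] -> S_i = 5.47*(-2.20)^i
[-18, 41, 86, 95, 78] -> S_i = Random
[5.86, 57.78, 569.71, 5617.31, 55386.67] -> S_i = 5.86*9.86^i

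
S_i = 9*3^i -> [9, 27, 81, 243, 729]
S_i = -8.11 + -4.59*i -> [-8.11, -12.7, -17.29, -21.88, -26.47]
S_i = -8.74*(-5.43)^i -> [-8.74, 47.46, -257.7, 1399.3, -7598.2]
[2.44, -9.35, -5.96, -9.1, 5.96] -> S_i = Random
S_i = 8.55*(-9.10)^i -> [8.55, -77.81, 708.03, -6443.03, 58631.59]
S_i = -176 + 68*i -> [-176, -108, -40, 28, 96]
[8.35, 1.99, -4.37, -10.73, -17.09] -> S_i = 8.35 + -6.36*i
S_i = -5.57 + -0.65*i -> [-5.57, -6.22, -6.87, -7.52, -8.17]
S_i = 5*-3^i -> [5, -15, 45, -135, 405]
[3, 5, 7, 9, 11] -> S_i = 3 + 2*i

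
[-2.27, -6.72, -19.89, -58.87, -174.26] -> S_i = -2.27*2.96^i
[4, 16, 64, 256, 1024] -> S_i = 4*4^i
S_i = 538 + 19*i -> [538, 557, 576, 595, 614]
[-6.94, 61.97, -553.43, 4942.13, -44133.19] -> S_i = -6.94*(-8.93)^i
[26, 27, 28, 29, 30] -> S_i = 26 + 1*i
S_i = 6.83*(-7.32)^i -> [6.83, -50.0, 365.97, -2678.88, 19609.43]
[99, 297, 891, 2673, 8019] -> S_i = 99*3^i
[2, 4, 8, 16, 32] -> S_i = 2*2^i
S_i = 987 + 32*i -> [987, 1019, 1051, 1083, 1115]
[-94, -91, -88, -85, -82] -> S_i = -94 + 3*i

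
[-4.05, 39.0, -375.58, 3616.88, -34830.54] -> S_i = -4.05*(-9.63)^i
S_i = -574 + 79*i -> [-574, -495, -416, -337, -258]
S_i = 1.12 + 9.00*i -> [1.12, 10.12, 19.12, 28.12, 37.12]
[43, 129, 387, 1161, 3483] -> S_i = 43*3^i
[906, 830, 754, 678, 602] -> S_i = 906 + -76*i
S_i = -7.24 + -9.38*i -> [-7.24, -16.62, -26.0, -35.38, -44.76]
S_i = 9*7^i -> [9, 63, 441, 3087, 21609]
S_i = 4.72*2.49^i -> [4.72, 11.75, 29.26, 72.87, 181.44]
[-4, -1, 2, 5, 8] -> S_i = -4 + 3*i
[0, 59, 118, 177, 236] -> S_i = 0 + 59*i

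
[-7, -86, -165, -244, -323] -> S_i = -7 + -79*i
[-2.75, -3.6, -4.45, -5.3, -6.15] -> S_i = -2.75 + -0.85*i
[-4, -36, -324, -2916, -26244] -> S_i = -4*9^i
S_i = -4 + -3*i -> [-4, -7, -10, -13, -16]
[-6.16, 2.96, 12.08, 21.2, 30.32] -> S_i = -6.16 + 9.12*i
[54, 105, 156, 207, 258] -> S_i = 54 + 51*i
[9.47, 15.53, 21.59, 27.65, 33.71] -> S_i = 9.47 + 6.06*i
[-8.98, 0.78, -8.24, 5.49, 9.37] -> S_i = Random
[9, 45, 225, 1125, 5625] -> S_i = 9*5^i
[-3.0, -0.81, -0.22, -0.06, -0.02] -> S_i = -3.00*0.27^i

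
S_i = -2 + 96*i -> [-2, 94, 190, 286, 382]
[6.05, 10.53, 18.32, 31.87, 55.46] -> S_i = 6.05*1.74^i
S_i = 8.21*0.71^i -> [8.21, 5.83, 4.14, 2.94, 2.09]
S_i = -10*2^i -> [-10, -20, -40, -80, -160]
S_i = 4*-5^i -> [4, -20, 100, -500, 2500]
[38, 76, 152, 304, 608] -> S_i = 38*2^i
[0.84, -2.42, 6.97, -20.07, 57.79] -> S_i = 0.84*(-2.88)^i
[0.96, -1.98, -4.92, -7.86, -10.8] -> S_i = 0.96 + -2.94*i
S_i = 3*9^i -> [3, 27, 243, 2187, 19683]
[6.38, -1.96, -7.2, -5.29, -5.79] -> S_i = Random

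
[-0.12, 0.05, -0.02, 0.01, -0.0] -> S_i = -0.12*(-0.45)^i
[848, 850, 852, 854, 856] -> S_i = 848 + 2*i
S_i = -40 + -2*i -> [-40, -42, -44, -46, -48]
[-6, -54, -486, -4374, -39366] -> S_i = -6*9^i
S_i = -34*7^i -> [-34, -238, -1666, -11662, -81634]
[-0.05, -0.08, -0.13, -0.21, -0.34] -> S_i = -0.05*1.61^i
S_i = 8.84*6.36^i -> [8.84, 56.22, 357.57, 2274.17, 14463.74]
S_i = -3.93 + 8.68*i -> [-3.93, 4.75, 13.43, 22.11, 30.79]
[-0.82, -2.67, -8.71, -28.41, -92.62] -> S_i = -0.82*3.26^i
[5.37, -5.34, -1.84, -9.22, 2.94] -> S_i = Random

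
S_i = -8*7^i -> [-8, -56, -392, -2744, -19208]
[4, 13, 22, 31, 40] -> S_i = 4 + 9*i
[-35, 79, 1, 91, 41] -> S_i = Random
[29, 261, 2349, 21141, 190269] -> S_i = 29*9^i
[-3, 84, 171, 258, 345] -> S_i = -3 + 87*i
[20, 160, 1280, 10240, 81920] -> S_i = 20*8^i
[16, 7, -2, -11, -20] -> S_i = 16 + -9*i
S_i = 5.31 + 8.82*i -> [5.31, 14.13, 22.95, 31.77, 40.59]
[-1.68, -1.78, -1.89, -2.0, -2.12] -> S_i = -1.68*1.06^i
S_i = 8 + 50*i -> [8, 58, 108, 158, 208]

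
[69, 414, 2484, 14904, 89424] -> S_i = 69*6^i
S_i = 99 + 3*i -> [99, 102, 105, 108, 111]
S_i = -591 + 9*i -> [-591, -582, -573, -564, -555]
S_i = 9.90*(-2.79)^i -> [9.9, -27.62, 77.06, -215.0, 599.86]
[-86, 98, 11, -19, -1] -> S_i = Random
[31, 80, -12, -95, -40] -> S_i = Random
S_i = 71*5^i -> [71, 355, 1775, 8875, 44375]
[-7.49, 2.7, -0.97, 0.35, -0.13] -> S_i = -7.49*(-0.36)^i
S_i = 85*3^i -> [85, 255, 765, 2295, 6885]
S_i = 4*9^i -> [4, 36, 324, 2916, 26244]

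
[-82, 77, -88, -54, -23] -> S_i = Random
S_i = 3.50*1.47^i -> [3.5, 5.14, 7.56, 11.12, 16.34]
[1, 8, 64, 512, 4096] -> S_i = 1*8^i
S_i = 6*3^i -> [6, 18, 54, 162, 486]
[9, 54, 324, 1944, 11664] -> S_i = 9*6^i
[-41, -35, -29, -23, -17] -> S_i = -41 + 6*i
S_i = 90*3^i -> [90, 270, 810, 2430, 7290]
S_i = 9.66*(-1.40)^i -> [9.66, -13.52, 18.93, -26.51, 37.11]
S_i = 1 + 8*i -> [1, 9, 17, 25, 33]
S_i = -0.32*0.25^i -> [-0.32, -0.08, -0.02, -0.0, -0.0]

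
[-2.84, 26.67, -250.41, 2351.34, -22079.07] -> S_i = -2.84*(-9.39)^i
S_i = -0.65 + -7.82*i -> [-0.65, -8.47, -16.29, -24.11, -31.93]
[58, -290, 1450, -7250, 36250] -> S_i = 58*-5^i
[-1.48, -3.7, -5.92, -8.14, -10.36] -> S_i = -1.48 + -2.22*i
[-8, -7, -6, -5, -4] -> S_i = -8 + 1*i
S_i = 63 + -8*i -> [63, 55, 47, 39, 31]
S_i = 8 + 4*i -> [8, 12, 16, 20, 24]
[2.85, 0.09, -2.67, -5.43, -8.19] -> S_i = 2.85 + -2.76*i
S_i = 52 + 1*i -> [52, 53, 54, 55, 56]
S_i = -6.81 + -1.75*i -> [-6.81, -8.56, -10.31, -12.06, -13.81]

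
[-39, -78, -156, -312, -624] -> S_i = -39*2^i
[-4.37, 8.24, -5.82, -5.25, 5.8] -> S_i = Random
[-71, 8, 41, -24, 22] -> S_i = Random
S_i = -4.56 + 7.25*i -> [-4.56, 2.69, 9.94, 17.19, 24.44]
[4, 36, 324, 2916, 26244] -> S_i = 4*9^i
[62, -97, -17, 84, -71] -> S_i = Random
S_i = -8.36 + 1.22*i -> [-8.36, -7.14, -5.92, -4.7, -3.48]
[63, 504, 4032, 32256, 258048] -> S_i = 63*8^i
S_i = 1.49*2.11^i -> [1.49, 3.14, 6.63, 14.0, 29.53]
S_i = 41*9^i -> [41, 369, 3321, 29889, 269001]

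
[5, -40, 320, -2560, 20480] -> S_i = 5*-8^i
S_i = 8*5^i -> [8, 40, 200, 1000, 5000]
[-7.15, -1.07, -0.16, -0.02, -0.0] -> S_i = -7.15*0.15^i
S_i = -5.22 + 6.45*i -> [-5.22, 1.23, 7.68, 14.13, 20.58]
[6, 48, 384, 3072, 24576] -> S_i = 6*8^i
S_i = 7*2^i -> [7, 14, 28, 56, 112]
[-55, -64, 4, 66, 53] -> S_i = Random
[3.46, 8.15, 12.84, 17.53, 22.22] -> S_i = 3.46 + 4.69*i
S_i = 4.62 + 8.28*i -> [4.62, 12.9, 21.18, 29.46, 37.74]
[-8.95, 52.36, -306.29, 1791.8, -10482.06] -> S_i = -8.95*(-5.85)^i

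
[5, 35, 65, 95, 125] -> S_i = 5 + 30*i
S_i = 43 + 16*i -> [43, 59, 75, 91, 107]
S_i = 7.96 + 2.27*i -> [7.96, 10.23, 12.5, 14.77, 17.04]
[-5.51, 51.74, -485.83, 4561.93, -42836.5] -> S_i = -5.51*(-9.39)^i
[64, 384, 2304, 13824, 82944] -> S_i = 64*6^i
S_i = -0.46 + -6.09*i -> [-0.46, -6.55, -12.64, -18.73, -24.82]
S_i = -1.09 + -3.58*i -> [-1.09, -4.67, -8.25, -11.83, -15.41]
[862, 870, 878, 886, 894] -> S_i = 862 + 8*i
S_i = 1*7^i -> [1, 7, 49, 343, 2401]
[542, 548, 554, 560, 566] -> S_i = 542 + 6*i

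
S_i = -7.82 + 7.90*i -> [-7.82, 0.08, 7.98, 15.88, 23.78]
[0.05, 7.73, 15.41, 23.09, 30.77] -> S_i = 0.05 + 7.68*i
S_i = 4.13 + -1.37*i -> [4.13, 2.76, 1.39, 0.02, -1.35]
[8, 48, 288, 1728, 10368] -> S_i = 8*6^i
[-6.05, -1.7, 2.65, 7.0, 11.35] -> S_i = -6.05 + 4.35*i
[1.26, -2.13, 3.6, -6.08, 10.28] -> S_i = 1.26*(-1.69)^i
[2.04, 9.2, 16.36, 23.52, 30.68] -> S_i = 2.04 + 7.16*i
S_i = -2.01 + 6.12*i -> [-2.01, 4.11, 10.23, 16.35, 22.47]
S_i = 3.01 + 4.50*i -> [3.01, 7.51, 12.01, 16.51, 21.01]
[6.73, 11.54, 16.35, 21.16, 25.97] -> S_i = 6.73 + 4.81*i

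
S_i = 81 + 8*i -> [81, 89, 97, 105, 113]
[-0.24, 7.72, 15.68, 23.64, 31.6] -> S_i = -0.24 + 7.96*i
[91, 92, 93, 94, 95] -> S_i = 91 + 1*i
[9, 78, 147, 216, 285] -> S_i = 9 + 69*i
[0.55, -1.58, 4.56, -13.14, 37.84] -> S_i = 0.55*(-2.88)^i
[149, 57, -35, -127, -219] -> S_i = 149 + -92*i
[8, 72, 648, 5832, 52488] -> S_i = 8*9^i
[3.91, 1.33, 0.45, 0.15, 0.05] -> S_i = 3.91*0.34^i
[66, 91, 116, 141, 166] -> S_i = 66 + 25*i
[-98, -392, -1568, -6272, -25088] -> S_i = -98*4^i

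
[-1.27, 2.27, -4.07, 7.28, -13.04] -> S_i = -1.27*(-1.79)^i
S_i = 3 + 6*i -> [3, 9, 15, 21, 27]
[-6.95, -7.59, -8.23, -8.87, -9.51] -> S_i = -6.95 + -0.64*i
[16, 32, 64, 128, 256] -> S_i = 16*2^i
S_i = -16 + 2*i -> [-16, -14, -12, -10, -8]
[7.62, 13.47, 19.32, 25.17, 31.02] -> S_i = 7.62 + 5.85*i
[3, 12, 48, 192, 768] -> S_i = 3*4^i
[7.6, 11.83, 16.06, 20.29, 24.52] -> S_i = 7.60 + 4.23*i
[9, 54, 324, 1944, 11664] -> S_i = 9*6^i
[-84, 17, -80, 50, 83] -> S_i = Random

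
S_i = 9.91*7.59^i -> [9.91, 75.22, 570.9, 4333.1, 32888.25]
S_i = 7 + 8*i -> [7, 15, 23, 31, 39]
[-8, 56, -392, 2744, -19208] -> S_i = -8*-7^i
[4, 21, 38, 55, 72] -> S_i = 4 + 17*i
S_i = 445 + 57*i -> [445, 502, 559, 616, 673]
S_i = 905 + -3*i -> [905, 902, 899, 896, 893]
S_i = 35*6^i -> [35, 210, 1260, 7560, 45360]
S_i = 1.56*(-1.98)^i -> [1.56, -3.09, 6.12, -12.11, 23.98]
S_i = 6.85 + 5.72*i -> [6.85, 12.57, 18.29, 24.01, 29.73]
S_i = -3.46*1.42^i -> [-3.46, -4.91, -6.98, -9.91, -14.07]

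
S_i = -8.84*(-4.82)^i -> [-8.84, 42.61, -205.37, 989.9, -4771.34]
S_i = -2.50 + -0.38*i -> [-2.5, -2.88, -3.26, -3.64, -4.02]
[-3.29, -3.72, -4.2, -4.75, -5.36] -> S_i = -3.29*1.13^i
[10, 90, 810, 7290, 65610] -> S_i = 10*9^i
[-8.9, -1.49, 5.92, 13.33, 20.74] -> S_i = -8.90 + 7.41*i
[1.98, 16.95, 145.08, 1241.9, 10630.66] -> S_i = 1.98*8.56^i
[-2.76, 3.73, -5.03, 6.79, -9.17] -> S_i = -2.76*(-1.35)^i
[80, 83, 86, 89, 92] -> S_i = 80 + 3*i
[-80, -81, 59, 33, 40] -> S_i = Random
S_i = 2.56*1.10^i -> [2.56, 2.82, 3.1, 3.41, 3.75]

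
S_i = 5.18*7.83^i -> [5.18, 40.56, 317.58, 2486.65, 19470.49]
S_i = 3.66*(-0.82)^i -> [3.66, -3.0, 2.46, -2.02, 1.65]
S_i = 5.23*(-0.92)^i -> [5.23, -4.81, 4.43, -4.07, 3.75]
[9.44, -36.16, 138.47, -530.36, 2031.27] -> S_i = 9.44*(-3.83)^i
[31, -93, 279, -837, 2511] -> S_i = 31*-3^i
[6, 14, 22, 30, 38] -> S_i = 6 + 8*i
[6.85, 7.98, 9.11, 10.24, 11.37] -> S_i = 6.85 + 1.13*i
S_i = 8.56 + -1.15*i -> [8.56, 7.41, 6.26, 5.11, 3.96]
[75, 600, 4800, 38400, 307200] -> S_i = 75*8^i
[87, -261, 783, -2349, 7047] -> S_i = 87*-3^i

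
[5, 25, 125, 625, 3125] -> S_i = 5*5^i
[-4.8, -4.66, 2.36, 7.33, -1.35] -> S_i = Random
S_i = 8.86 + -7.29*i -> [8.86, 1.57, -5.72, -13.01, -20.3]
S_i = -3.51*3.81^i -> [-3.51, -13.37, -50.95, -194.13, -739.62]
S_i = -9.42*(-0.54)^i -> [-9.42, 5.09, -2.75, 1.48, -0.8]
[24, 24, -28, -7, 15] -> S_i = Random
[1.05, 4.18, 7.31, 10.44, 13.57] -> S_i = 1.05 + 3.13*i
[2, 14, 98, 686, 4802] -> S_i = 2*7^i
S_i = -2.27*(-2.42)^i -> [-2.27, 5.49, -13.29, 32.17, -77.86]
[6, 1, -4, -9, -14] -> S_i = 6 + -5*i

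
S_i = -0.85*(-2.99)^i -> [-0.85, 2.54, -7.6, 22.72, -67.94]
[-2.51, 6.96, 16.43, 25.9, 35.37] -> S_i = -2.51 + 9.47*i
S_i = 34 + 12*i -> [34, 46, 58, 70, 82]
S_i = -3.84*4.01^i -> [-3.84, -15.4, -61.75, -247.61, -992.91]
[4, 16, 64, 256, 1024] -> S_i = 4*4^i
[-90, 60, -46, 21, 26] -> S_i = Random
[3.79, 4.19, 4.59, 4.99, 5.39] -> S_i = 3.79 + 0.40*i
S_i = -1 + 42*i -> [-1, 41, 83, 125, 167]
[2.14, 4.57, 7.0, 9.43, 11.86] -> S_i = 2.14 + 2.43*i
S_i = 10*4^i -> [10, 40, 160, 640, 2560]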